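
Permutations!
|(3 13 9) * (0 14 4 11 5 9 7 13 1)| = 8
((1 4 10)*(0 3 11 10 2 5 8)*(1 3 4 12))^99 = ((0 4 2 5 8)(1 12)(3 11 10))^99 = (0 8 5 2 4)(1 12)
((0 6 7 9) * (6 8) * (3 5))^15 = (9)(3 5)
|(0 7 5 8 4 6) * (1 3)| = 6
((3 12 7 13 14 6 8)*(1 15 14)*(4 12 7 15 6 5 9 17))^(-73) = ((1 6 8 3 7 13)(4 12 15 14 5 9 17))^(-73) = (1 13 7 3 8 6)(4 5 12 9 15 17 14)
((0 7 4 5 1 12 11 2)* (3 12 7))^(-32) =((0 3 12 11 2)(1 7 4 5))^(-32) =(0 11 3 2 12)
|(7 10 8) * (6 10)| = |(6 10 8 7)| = 4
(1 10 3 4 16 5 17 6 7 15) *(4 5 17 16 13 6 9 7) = (1 10 3 5 16 17 9 7 15)(4 13 6) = [0, 10, 2, 5, 13, 16, 4, 15, 8, 7, 3, 11, 12, 6, 14, 1, 17, 9]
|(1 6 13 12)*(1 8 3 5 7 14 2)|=10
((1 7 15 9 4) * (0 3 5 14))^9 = (0 3 5 14)(1 4 9 15 7)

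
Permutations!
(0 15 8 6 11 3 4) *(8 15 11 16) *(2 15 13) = (0 11 3 4)(2 15 13)(6 16 8) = [11, 1, 15, 4, 0, 5, 16, 7, 6, 9, 10, 3, 12, 2, 14, 13, 8]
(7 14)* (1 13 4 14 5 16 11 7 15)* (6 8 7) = (1 13 4 14 15)(5 16 11 6 8 7) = [0, 13, 2, 3, 14, 16, 8, 5, 7, 9, 10, 6, 12, 4, 15, 1, 11]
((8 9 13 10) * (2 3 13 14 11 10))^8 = ((2 3 13)(8 9 14 11 10))^8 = (2 13 3)(8 11 9 10 14)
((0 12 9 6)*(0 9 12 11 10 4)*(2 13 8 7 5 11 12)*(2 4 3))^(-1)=(0 4 12)(2 3 10 11 5 7 8 13)(6 9)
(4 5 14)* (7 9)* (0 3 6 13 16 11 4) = (0 3 6 13 16 11 4 5 14)(7 9) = [3, 1, 2, 6, 5, 14, 13, 9, 8, 7, 10, 4, 12, 16, 0, 15, 11]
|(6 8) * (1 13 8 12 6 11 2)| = 10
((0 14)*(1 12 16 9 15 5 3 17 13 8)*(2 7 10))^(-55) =(0 14)(1 5)(2 10 7)(3 12)(8 15)(9 13)(16 17)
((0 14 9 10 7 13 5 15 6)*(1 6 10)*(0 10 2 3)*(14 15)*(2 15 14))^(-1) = ((15)(0 14 9 1 6 10 7 13 5 2 3))^(-1) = (15)(0 3 2 5 13 7 10 6 1 9 14)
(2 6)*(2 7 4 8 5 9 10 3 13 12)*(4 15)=(2 6 7 15 4 8 5 9 10 3 13 12)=[0, 1, 6, 13, 8, 9, 7, 15, 5, 10, 3, 11, 2, 12, 14, 4]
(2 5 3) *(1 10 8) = [0, 10, 5, 2, 4, 3, 6, 7, 1, 9, 8] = (1 10 8)(2 5 3)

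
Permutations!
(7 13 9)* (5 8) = (5 8)(7 13 9) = [0, 1, 2, 3, 4, 8, 6, 13, 5, 7, 10, 11, 12, 9]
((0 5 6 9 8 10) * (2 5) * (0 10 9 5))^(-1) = (10)(0 2)(5 6)(8 9)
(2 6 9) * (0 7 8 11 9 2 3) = (0 7 8 11 9 3)(2 6) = [7, 1, 6, 0, 4, 5, 2, 8, 11, 3, 10, 9]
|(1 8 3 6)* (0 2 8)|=6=|(0 2 8 3 6 1)|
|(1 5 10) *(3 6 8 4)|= 12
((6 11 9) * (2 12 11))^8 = ((2 12 11 9 6))^8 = (2 9 12 6 11)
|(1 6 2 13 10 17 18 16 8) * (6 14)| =10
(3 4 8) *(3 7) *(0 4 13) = (0 4 8 7 3 13) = [4, 1, 2, 13, 8, 5, 6, 3, 7, 9, 10, 11, 12, 0]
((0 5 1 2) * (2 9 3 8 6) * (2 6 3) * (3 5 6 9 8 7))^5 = ((0 6 9 2)(1 8 5)(3 7))^5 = (0 6 9 2)(1 5 8)(3 7)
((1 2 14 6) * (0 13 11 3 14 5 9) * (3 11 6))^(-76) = (14)(0 13 6 1 2 5 9)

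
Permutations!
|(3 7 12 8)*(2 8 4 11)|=|(2 8 3 7 12 4 11)|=7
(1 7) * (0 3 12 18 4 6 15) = (0 3 12 18 4 6 15)(1 7) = [3, 7, 2, 12, 6, 5, 15, 1, 8, 9, 10, 11, 18, 13, 14, 0, 16, 17, 4]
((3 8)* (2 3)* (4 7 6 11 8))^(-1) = ((2 3 4 7 6 11 8))^(-1) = (2 8 11 6 7 4 3)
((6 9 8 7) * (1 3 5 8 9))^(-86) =(9)(1 7 5)(3 6 8)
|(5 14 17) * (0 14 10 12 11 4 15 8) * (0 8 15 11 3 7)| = |(0 14 17 5 10 12 3 7)(4 11)| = 8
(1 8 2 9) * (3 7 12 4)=(1 8 2 9)(3 7 12 4)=[0, 8, 9, 7, 3, 5, 6, 12, 2, 1, 10, 11, 4]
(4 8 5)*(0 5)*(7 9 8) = (0 5 4 7 9 8) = [5, 1, 2, 3, 7, 4, 6, 9, 0, 8]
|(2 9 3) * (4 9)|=4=|(2 4 9 3)|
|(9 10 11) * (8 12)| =6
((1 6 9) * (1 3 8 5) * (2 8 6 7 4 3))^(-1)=((1 7 4 3 6 9 2 8 5))^(-1)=(1 5 8 2 9 6 3 4 7)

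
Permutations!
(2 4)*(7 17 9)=(2 4)(7 17 9)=[0, 1, 4, 3, 2, 5, 6, 17, 8, 7, 10, 11, 12, 13, 14, 15, 16, 9]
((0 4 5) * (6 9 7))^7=(0 4 5)(6 9 7)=((0 4 5)(6 9 7))^7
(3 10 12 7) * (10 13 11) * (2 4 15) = [0, 1, 4, 13, 15, 5, 6, 3, 8, 9, 12, 10, 7, 11, 14, 2] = (2 4 15)(3 13 11 10 12 7)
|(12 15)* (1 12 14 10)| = |(1 12 15 14 10)| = 5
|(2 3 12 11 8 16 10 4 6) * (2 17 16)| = 5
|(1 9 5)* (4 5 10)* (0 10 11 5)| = |(0 10 4)(1 9 11 5)| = 12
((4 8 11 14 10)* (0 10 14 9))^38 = (14)(0 4 11)(8 9 10)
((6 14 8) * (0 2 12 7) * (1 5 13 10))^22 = ((0 2 12 7)(1 5 13 10)(6 14 8))^22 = (0 12)(1 13)(2 7)(5 10)(6 14 8)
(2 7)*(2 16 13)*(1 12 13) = (1 12 13 2 7 16) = [0, 12, 7, 3, 4, 5, 6, 16, 8, 9, 10, 11, 13, 2, 14, 15, 1]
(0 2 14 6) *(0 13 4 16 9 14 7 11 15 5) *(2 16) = (0 16 9 14 6 13 4 2 7 11 15 5) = [16, 1, 7, 3, 2, 0, 13, 11, 8, 14, 10, 15, 12, 4, 6, 5, 9]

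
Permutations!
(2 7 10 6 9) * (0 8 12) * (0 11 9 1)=(0 8 12 11 9 2 7 10 6 1)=[8, 0, 7, 3, 4, 5, 1, 10, 12, 2, 6, 9, 11]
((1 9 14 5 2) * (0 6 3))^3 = ((0 6 3)(1 9 14 5 2))^3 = (1 5 9 2 14)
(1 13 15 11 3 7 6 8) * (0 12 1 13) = (0 12 1)(3 7 6 8 13 15 11) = [12, 0, 2, 7, 4, 5, 8, 6, 13, 9, 10, 3, 1, 15, 14, 11]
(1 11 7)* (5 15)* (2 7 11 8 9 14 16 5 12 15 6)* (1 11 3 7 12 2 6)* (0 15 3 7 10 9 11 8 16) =(0 15 2 12 3 10 9 14)(1 16 5)(7 8 11) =[15, 16, 12, 10, 4, 1, 6, 8, 11, 14, 9, 7, 3, 13, 0, 2, 5]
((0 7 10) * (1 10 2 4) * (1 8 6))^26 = (0 2 8 1)(4 6 10 7)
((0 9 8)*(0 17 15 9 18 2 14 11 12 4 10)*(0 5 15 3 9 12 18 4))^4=((0 4 10 5 15 12)(2 14 11 18)(3 9 8 17))^4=(18)(0 15 10)(4 12 5)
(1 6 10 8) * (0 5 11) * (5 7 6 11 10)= (0 7 6 5 10 8 1 11)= [7, 11, 2, 3, 4, 10, 5, 6, 1, 9, 8, 0]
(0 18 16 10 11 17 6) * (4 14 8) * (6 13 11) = [18, 1, 2, 3, 14, 5, 0, 7, 4, 9, 6, 17, 12, 11, 8, 15, 10, 13, 16] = (0 18 16 10 6)(4 14 8)(11 17 13)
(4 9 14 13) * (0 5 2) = (0 5 2)(4 9 14 13) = [5, 1, 0, 3, 9, 2, 6, 7, 8, 14, 10, 11, 12, 4, 13]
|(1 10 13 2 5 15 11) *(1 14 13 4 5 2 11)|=|(1 10 4 5 15)(11 14 13)|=15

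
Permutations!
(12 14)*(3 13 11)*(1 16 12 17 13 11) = (1 16 12 14 17 13)(3 11) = [0, 16, 2, 11, 4, 5, 6, 7, 8, 9, 10, 3, 14, 1, 17, 15, 12, 13]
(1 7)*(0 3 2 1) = (0 3 2 1 7) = [3, 7, 1, 2, 4, 5, 6, 0]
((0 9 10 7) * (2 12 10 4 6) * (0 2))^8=(12)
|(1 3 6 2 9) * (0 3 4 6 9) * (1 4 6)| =7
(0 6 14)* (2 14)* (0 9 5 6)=(2 14 9 5 6)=[0, 1, 14, 3, 4, 6, 2, 7, 8, 5, 10, 11, 12, 13, 9]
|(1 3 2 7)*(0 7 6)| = 6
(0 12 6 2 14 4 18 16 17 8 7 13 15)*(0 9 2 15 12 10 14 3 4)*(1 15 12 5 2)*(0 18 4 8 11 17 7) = [10, 15, 3, 8, 4, 2, 12, 13, 0, 1, 14, 17, 6, 5, 18, 9, 7, 11, 16] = (0 10 14 18 16 7 13 5 2 3 8)(1 15 9)(6 12)(11 17)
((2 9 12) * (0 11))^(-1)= (0 11)(2 12 9)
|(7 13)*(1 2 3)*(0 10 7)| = 12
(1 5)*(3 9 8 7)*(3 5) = (1 3 9 8 7 5) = [0, 3, 2, 9, 4, 1, 6, 5, 7, 8]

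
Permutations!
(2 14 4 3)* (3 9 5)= (2 14 4 9 5 3)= [0, 1, 14, 2, 9, 3, 6, 7, 8, 5, 10, 11, 12, 13, 4]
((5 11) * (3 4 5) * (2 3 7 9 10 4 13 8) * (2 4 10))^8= ((2 3 13 8 4 5 11 7 9))^8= (2 9 7 11 5 4 8 13 3)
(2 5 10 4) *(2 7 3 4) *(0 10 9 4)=(0 10 2 5 9 4 7 3)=[10, 1, 5, 0, 7, 9, 6, 3, 8, 4, 2]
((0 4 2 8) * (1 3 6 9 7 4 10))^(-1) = ((0 10 1 3 6 9 7 4 2 8))^(-1) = (0 8 2 4 7 9 6 3 1 10)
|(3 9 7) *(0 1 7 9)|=4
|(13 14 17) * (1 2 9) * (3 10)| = 6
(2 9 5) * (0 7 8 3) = [7, 1, 9, 0, 4, 2, 6, 8, 3, 5] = (0 7 8 3)(2 9 5)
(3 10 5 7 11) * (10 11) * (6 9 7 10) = [0, 1, 2, 11, 4, 10, 9, 6, 8, 7, 5, 3] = (3 11)(5 10)(6 9 7)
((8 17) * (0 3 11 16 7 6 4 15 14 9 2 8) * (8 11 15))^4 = (0 9 7 17 14 16 8 15 11 4 3 2 6)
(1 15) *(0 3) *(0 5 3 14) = (0 14)(1 15)(3 5) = [14, 15, 2, 5, 4, 3, 6, 7, 8, 9, 10, 11, 12, 13, 0, 1]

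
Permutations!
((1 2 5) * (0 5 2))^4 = ((0 5 1))^4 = (0 5 1)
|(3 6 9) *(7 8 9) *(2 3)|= 6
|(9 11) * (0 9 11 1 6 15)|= |(0 9 1 6 15)|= 5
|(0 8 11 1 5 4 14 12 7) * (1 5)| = 8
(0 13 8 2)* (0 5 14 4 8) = (0 13)(2 5 14 4 8) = [13, 1, 5, 3, 8, 14, 6, 7, 2, 9, 10, 11, 12, 0, 4]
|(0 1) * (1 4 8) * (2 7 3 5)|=|(0 4 8 1)(2 7 3 5)|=4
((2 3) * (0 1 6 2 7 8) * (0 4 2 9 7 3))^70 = (0 4 7 6)(1 2 8 9)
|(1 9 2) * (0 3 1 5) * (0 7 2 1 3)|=6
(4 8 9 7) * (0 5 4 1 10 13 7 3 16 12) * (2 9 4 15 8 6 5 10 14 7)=[10, 14, 9, 16, 6, 15, 5, 1, 4, 3, 13, 11, 0, 2, 7, 8, 12]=(0 10 13 2 9 3 16 12)(1 14 7)(4 6 5 15 8)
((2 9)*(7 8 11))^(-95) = ((2 9)(7 8 11))^(-95) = (2 9)(7 8 11)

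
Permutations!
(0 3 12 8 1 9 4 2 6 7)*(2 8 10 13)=[3, 9, 6, 12, 8, 5, 7, 0, 1, 4, 13, 11, 10, 2]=(0 3 12 10 13 2 6 7)(1 9 4 8)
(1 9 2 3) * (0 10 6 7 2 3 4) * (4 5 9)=(0 10 6 7 2 5 9 3 1 4)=[10, 4, 5, 1, 0, 9, 7, 2, 8, 3, 6]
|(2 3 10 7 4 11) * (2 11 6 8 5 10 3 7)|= |(11)(2 7 4 6 8 5 10)|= 7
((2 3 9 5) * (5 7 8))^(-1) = (2 5 8 7 9 3)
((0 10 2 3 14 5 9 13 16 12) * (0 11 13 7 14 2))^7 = ((0 10)(2 3)(5 9 7 14)(11 13 16 12))^7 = (0 10)(2 3)(5 14 7 9)(11 12 16 13)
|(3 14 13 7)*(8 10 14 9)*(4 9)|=|(3 4 9 8 10 14 13 7)|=8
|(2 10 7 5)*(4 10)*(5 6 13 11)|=|(2 4 10 7 6 13 11 5)|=8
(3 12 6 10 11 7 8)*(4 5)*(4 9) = (3 12 6 10 11 7 8)(4 5 9) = [0, 1, 2, 12, 5, 9, 10, 8, 3, 4, 11, 7, 6]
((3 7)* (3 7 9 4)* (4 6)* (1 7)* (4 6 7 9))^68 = (1 7 9)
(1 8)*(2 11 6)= (1 8)(2 11 6)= [0, 8, 11, 3, 4, 5, 2, 7, 1, 9, 10, 6]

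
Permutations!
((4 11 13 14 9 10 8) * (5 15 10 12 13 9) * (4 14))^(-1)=((4 11 9 12 13)(5 15 10 8 14))^(-1)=(4 13 12 9 11)(5 14 8 10 15)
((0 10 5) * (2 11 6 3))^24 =((0 10 5)(2 11 6 3))^24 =(11)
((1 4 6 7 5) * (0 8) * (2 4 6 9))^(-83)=(0 8)(1 6 7 5)(2 4 9)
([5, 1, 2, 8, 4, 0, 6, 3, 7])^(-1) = (0 5)(3 7 8)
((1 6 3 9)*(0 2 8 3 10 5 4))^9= (0 4 5 10 6 1 9 3 8 2)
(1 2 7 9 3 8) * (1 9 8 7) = [0, 2, 1, 7, 4, 5, 6, 8, 9, 3] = (1 2)(3 7 8 9)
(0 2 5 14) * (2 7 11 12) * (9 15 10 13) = [7, 1, 5, 3, 4, 14, 6, 11, 8, 15, 13, 12, 2, 9, 0, 10] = (0 7 11 12 2 5 14)(9 15 10 13)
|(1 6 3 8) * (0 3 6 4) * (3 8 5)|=|(0 8 1 4)(3 5)|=4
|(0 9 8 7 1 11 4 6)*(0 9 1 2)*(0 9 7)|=|(0 1 11 4 6 7 2 9 8)|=9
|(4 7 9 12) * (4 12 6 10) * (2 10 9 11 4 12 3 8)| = 30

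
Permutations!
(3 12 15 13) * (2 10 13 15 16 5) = (2 10 13 3 12 16 5) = [0, 1, 10, 12, 4, 2, 6, 7, 8, 9, 13, 11, 16, 3, 14, 15, 5]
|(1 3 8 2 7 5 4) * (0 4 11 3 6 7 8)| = 8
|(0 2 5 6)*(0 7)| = 5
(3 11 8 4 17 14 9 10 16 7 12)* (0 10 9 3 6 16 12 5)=[10, 1, 2, 11, 17, 0, 16, 5, 4, 9, 12, 8, 6, 13, 3, 15, 7, 14]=(0 10 12 6 16 7 5)(3 11 8 4 17 14)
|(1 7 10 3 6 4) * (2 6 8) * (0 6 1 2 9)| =10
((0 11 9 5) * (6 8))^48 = (11)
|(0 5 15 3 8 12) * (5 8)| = 3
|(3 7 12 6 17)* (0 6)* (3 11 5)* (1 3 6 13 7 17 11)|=12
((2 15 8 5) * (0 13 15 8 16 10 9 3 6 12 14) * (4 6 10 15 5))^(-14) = (16)(0 8 14 2 12 5 6 13 4)(3 10 9)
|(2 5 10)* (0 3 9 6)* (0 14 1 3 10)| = 20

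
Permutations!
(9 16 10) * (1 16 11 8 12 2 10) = (1 16)(2 10 9 11 8 12) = [0, 16, 10, 3, 4, 5, 6, 7, 12, 11, 9, 8, 2, 13, 14, 15, 1]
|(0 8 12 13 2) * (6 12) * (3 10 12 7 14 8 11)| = 28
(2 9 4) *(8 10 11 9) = (2 8 10 11 9 4) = [0, 1, 8, 3, 2, 5, 6, 7, 10, 4, 11, 9]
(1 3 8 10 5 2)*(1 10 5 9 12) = (1 3 8 5 2 10 9 12) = [0, 3, 10, 8, 4, 2, 6, 7, 5, 12, 9, 11, 1]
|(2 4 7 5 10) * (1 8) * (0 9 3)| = |(0 9 3)(1 8)(2 4 7 5 10)| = 30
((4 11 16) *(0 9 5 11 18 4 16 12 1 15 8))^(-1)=((0 9 5 11 12 1 15 8)(4 18))^(-1)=(0 8 15 1 12 11 5 9)(4 18)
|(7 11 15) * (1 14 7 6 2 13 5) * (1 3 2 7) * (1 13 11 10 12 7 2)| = 60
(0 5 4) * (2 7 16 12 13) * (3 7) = (0 5 4)(2 3 7 16 12 13) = [5, 1, 3, 7, 0, 4, 6, 16, 8, 9, 10, 11, 13, 2, 14, 15, 12]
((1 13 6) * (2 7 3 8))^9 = ((1 13 6)(2 7 3 8))^9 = (13)(2 7 3 8)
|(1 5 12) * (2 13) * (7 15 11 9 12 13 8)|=10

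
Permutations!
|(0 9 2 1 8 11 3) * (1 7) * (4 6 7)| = 10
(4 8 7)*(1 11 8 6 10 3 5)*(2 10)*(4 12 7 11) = (1 4 6 2 10 3 5)(7 12)(8 11) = [0, 4, 10, 5, 6, 1, 2, 12, 11, 9, 3, 8, 7]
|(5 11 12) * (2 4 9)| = |(2 4 9)(5 11 12)| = 3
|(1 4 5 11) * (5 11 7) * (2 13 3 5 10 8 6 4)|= |(1 2 13 3 5 7 10 8 6 4 11)|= 11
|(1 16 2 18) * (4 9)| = |(1 16 2 18)(4 9)| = 4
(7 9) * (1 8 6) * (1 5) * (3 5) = (1 8 6 3 5)(7 9) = [0, 8, 2, 5, 4, 1, 3, 9, 6, 7]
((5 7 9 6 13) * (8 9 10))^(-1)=(5 13 6 9 8 10 7)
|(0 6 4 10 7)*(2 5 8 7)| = 8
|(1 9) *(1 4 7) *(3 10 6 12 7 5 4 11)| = 8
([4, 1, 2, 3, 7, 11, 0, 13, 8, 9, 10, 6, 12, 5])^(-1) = (0 6 11 5 13 7 4)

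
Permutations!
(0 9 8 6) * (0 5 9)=[0, 1, 2, 3, 4, 9, 5, 7, 6, 8]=(5 9 8 6)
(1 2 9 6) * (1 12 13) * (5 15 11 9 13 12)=[0, 2, 13, 3, 4, 15, 5, 7, 8, 6, 10, 9, 12, 1, 14, 11]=(1 2 13)(5 15 11 9 6)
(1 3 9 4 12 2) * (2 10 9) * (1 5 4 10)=(1 3 2 5 4 12)(9 10)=[0, 3, 5, 2, 12, 4, 6, 7, 8, 10, 9, 11, 1]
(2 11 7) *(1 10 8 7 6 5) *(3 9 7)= [0, 10, 11, 9, 4, 1, 5, 2, 3, 7, 8, 6]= (1 10 8 3 9 7 2 11 6 5)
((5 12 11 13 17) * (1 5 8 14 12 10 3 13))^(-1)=(1 11 12 14 8 17 13 3 10 5)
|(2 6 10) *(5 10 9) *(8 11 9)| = 7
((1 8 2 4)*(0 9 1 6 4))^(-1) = ((0 9 1 8 2)(4 6))^(-1) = (0 2 8 1 9)(4 6)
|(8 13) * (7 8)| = 3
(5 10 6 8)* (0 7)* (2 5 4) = (0 7)(2 5 10 6 8 4) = [7, 1, 5, 3, 2, 10, 8, 0, 4, 9, 6]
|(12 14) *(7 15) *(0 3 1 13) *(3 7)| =|(0 7 15 3 1 13)(12 14)| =6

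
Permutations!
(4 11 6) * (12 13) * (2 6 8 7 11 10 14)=(2 6 4 10 14)(7 11 8)(12 13)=[0, 1, 6, 3, 10, 5, 4, 11, 7, 9, 14, 8, 13, 12, 2]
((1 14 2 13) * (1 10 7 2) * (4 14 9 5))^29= ((1 9 5 4 14)(2 13 10 7))^29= (1 14 4 5 9)(2 13 10 7)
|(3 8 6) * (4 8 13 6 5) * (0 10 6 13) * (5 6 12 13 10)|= |(0 5 4 8 6 3)(10 12 13)|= 6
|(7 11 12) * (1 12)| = 4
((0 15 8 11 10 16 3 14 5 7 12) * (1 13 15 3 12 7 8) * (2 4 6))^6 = (0 10 5)(3 16 8)(11 14 12)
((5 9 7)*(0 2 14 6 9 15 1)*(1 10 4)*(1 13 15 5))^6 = (0 1 7 9 6 14 2)(4 15)(10 13)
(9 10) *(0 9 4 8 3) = (0 9 10 4 8 3) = [9, 1, 2, 0, 8, 5, 6, 7, 3, 10, 4]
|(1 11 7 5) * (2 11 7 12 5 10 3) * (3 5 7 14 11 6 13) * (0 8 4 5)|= 20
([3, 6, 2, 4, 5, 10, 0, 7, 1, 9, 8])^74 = [4, 0, 2, 5, 10, 8, 3, 7, 6, 9, 1]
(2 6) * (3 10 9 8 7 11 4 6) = (2 3 10 9 8 7 11 4 6) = [0, 1, 3, 10, 6, 5, 2, 11, 7, 8, 9, 4]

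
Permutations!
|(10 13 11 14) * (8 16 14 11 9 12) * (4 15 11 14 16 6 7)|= 11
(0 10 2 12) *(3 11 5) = [10, 1, 12, 11, 4, 3, 6, 7, 8, 9, 2, 5, 0] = (0 10 2 12)(3 11 5)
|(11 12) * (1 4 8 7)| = 4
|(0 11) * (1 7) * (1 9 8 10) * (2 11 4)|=|(0 4 2 11)(1 7 9 8 10)|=20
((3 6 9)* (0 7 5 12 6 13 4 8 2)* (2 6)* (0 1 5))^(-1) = (0 7)(1 2 12 5)(3 9 6 8 4 13)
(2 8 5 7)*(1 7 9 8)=(1 7 2)(5 9 8)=[0, 7, 1, 3, 4, 9, 6, 2, 5, 8]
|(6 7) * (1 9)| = |(1 9)(6 7)| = 2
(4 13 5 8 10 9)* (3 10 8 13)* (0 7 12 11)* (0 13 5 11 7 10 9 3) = (0 10 3 9 4)(7 12)(11 13) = [10, 1, 2, 9, 0, 5, 6, 12, 8, 4, 3, 13, 7, 11]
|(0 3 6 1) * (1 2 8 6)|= |(0 3 1)(2 8 6)|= 3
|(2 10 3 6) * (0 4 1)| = |(0 4 1)(2 10 3 6)| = 12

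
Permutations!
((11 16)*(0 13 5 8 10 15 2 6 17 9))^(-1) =((0 13 5 8 10 15 2 6 17 9)(11 16))^(-1) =(0 9 17 6 2 15 10 8 5 13)(11 16)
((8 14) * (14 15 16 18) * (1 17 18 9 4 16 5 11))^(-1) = ((1 17 18 14 8 15 5 11)(4 16 9))^(-1) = (1 11 5 15 8 14 18 17)(4 9 16)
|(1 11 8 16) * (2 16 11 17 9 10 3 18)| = |(1 17 9 10 3 18 2 16)(8 11)| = 8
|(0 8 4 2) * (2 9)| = 5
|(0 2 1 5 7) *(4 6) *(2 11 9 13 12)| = |(0 11 9 13 12 2 1 5 7)(4 6)| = 18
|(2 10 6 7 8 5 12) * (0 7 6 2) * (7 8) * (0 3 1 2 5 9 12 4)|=|(0 8 9 12 3 1 2 10 5 4)|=10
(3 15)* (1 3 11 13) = (1 3 15 11 13) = [0, 3, 2, 15, 4, 5, 6, 7, 8, 9, 10, 13, 12, 1, 14, 11]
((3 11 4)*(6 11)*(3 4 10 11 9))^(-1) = ((3 6 9)(10 11))^(-1) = (3 9 6)(10 11)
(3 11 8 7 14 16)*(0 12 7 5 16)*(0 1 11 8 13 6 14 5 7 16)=(0 12 16 3 8 7 5)(1 11 13 6 14)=[12, 11, 2, 8, 4, 0, 14, 5, 7, 9, 10, 13, 16, 6, 1, 15, 3]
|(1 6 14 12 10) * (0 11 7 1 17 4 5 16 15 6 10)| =13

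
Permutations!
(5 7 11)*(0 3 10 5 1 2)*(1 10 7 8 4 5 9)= [3, 2, 0, 7, 5, 8, 6, 11, 4, 1, 9, 10]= (0 3 7 11 10 9 1 2)(4 5 8)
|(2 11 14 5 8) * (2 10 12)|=7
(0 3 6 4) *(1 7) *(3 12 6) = (0 12 6 4)(1 7) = [12, 7, 2, 3, 0, 5, 4, 1, 8, 9, 10, 11, 6]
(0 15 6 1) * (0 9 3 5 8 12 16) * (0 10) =(0 15 6 1 9 3 5 8 12 16 10) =[15, 9, 2, 5, 4, 8, 1, 7, 12, 3, 0, 11, 16, 13, 14, 6, 10]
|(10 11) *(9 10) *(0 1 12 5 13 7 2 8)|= 24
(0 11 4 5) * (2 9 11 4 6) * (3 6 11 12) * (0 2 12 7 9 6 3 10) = (0 4 5 2 6 12 10)(7 9) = [4, 1, 6, 3, 5, 2, 12, 9, 8, 7, 0, 11, 10]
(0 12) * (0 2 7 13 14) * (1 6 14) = (0 12 2 7 13 1 6 14) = [12, 6, 7, 3, 4, 5, 14, 13, 8, 9, 10, 11, 2, 1, 0]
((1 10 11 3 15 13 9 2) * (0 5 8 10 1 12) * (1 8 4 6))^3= ((0 5 4 6 1 8 10 11 3 15 13 9 2 12))^3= (0 6 10 15 2 5 1 11 13 12 4 8 3 9)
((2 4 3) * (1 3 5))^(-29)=(1 3 2 4 5)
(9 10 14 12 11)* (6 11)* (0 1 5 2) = (0 1 5 2)(6 11 9 10 14 12) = [1, 5, 0, 3, 4, 2, 11, 7, 8, 10, 14, 9, 6, 13, 12]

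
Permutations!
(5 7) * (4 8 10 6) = (4 8 10 6)(5 7) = [0, 1, 2, 3, 8, 7, 4, 5, 10, 9, 6]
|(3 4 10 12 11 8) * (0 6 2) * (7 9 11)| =|(0 6 2)(3 4 10 12 7 9 11 8)| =24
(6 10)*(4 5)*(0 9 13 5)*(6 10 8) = (0 9 13 5 4)(6 8) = [9, 1, 2, 3, 0, 4, 8, 7, 6, 13, 10, 11, 12, 5]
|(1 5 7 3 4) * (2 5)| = |(1 2 5 7 3 4)| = 6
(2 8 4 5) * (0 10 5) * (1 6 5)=(0 10 1 6 5 2 8 4)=[10, 6, 8, 3, 0, 2, 5, 7, 4, 9, 1]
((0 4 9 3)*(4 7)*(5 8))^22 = (0 4 3 7 9)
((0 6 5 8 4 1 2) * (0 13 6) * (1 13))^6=((1 2)(4 13 6 5 8))^6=(4 13 6 5 8)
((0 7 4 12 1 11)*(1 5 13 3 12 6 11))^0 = ((0 7 4 6 11)(3 12 5 13))^0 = (13)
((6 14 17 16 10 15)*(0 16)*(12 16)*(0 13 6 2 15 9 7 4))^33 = (0 7 10 12 4 9 16)(2 15)(6 14 17 13)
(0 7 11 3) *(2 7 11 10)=(0 11 3)(2 7 10)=[11, 1, 7, 0, 4, 5, 6, 10, 8, 9, 2, 3]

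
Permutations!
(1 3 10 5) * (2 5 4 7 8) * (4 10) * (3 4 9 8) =(10)(1 4 7 3 9 8 2 5) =[0, 4, 5, 9, 7, 1, 6, 3, 2, 8, 10]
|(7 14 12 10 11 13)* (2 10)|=|(2 10 11 13 7 14 12)|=7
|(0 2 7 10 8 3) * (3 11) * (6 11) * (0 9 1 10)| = 21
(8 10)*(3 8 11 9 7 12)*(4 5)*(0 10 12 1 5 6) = (0 10 11 9 7 1 5 4 6)(3 8 12) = [10, 5, 2, 8, 6, 4, 0, 1, 12, 7, 11, 9, 3]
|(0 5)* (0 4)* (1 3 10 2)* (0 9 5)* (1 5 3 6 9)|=|(1 6 9 3 10 2 5 4)|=8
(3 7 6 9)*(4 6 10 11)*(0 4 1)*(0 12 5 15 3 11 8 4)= [0, 12, 2, 7, 6, 15, 9, 10, 4, 11, 8, 1, 5, 13, 14, 3]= (1 12 5 15 3 7 10 8 4 6 9 11)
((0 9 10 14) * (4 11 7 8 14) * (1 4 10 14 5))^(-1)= (0 14 9)(1 5 8 7 11 4)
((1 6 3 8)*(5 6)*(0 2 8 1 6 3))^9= ((0 2 8 6)(1 5 3))^9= (0 2 8 6)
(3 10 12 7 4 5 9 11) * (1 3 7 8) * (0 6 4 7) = (0 6 4 5 9 11)(1 3 10 12 8) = [6, 3, 2, 10, 5, 9, 4, 7, 1, 11, 12, 0, 8]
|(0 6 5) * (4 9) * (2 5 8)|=|(0 6 8 2 5)(4 9)|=10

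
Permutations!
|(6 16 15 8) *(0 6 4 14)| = |(0 6 16 15 8 4 14)| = 7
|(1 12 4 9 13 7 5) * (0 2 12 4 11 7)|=|(0 2 12 11 7 5 1 4 9 13)|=10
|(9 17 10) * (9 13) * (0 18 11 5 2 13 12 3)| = |(0 18 11 5 2 13 9 17 10 12 3)| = 11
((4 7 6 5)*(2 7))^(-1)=((2 7 6 5 4))^(-1)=(2 4 5 6 7)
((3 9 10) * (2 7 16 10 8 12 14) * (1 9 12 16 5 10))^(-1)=(1 16 8 9)(2 14 12 3 10 5 7)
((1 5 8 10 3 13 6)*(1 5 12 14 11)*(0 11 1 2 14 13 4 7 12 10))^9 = (0 12 1 8 7 14 5 4 2 6 3 11 13 10)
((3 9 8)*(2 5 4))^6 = ((2 5 4)(3 9 8))^6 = (9)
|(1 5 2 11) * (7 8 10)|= 12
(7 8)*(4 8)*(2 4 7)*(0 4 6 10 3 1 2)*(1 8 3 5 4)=(0 1 2 6 10 5 4 3 8)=[1, 2, 6, 8, 3, 4, 10, 7, 0, 9, 5]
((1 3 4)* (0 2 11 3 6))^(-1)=((0 2 11 3 4 1 6))^(-1)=(0 6 1 4 3 11 2)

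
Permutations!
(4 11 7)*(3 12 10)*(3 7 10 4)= (3 12 4 11 10 7)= [0, 1, 2, 12, 11, 5, 6, 3, 8, 9, 7, 10, 4]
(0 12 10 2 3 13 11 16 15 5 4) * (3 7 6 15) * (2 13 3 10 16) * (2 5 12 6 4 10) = (0 6 15 12 16 2 7 4)(5 10 13 11) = [6, 1, 7, 3, 0, 10, 15, 4, 8, 9, 13, 5, 16, 11, 14, 12, 2]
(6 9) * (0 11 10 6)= [11, 1, 2, 3, 4, 5, 9, 7, 8, 0, 6, 10]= (0 11 10 6 9)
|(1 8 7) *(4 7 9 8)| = 6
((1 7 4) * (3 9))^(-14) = (9)(1 7 4)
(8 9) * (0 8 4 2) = (0 8 9 4 2) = [8, 1, 0, 3, 2, 5, 6, 7, 9, 4]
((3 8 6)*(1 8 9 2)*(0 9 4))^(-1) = (0 4 3 6 8 1 2 9)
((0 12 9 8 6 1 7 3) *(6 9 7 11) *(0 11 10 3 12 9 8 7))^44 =(12)(1 6 11 3 10)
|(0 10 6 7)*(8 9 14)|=12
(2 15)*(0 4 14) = (0 4 14)(2 15) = [4, 1, 15, 3, 14, 5, 6, 7, 8, 9, 10, 11, 12, 13, 0, 2]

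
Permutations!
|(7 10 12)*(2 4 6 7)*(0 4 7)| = |(0 4 6)(2 7 10 12)| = 12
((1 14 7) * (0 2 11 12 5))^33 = (14)(0 12 2 5 11)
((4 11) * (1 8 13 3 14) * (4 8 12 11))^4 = ((1 12 11 8 13 3 14))^4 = (1 13 12 3 11 14 8)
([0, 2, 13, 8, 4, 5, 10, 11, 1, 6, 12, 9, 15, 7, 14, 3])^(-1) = (1 8 3 15 12 10 6 9 11 7 13 2)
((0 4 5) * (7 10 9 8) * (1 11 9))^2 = (0 5 4)(1 9 7)(8 10 11)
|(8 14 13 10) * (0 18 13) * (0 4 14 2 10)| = 6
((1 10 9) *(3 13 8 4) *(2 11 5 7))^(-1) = ((1 10 9)(2 11 5 7)(3 13 8 4))^(-1) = (1 9 10)(2 7 5 11)(3 4 8 13)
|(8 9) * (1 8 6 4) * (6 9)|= |(9)(1 8 6 4)|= 4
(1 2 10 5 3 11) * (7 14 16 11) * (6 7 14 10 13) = [0, 2, 13, 14, 4, 3, 7, 10, 8, 9, 5, 1, 12, 6, 16, 15, 11] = (1 2 13 6 7 10 5 3 14 16 11)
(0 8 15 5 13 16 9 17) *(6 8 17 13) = (0 17)(5 6 8 15)(9 13 16) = [17, 1, 2, 3, 4, 6, 8, 7, 15, 13, 10, 11, 12, 16, 14, 5, 9, 0]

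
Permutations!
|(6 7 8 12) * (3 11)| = |(3 11)(6 7 8 12)| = 4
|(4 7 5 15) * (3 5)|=|(3 5 15 4 7)|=5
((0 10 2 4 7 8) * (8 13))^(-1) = (0 8 13 7 4 2 10)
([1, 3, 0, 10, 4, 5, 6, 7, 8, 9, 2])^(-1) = (0 2 10 3 1)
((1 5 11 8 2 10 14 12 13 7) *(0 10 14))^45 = (14)(0 10)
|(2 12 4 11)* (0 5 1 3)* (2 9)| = 20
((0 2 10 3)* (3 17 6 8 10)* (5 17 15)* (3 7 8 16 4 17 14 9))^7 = (0 14 10 2 9 15 7 3 5 8)(4 16 6 17)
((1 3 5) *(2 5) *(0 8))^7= ((0 8)(1 3 2 5))^7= (0 8)(1 5 2 3)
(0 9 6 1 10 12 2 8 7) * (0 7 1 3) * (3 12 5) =(0 9 6 12 2 8 1 10 5 3) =[9, 10, 8, 0, 4, 3, 12, 7, 1, 6, 5, 11, 2]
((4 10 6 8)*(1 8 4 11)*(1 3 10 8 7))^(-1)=(1 7)(3 11 8 4 6 10)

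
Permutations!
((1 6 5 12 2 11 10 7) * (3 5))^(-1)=(1 7 10 11 2 12 5 3 6)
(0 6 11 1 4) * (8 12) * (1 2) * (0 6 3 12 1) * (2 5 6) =[3, 4, 0, 12, 2, 6, 11, 7, 1, 9, 10, 5, 8] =(0 3 12 8 1 4 2)(5 6 11)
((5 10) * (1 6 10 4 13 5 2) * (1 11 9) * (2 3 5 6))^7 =(1 9 11 2)(3 5 4 13 6 10)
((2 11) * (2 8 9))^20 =((2 11 8 9))^20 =(11)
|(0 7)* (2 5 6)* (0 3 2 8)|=7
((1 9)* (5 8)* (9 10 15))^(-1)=((1 10 15 9)(5 8))^(-1)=(1 9 15 10)(5 8)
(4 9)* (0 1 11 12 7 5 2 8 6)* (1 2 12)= (0 2 8 6)(1 11)(4 9)(5 12 7)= [2, 11, 8, 3, 9, 12, 0, 5, 6, 4, 10, 1, 7]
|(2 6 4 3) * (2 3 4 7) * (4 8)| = 6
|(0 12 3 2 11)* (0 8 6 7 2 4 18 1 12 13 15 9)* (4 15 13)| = |(0 4 18 1 12 3 15 9)(2 11 8 6 7)| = 40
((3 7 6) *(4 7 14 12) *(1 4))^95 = (1 3 4 14 7 12 6)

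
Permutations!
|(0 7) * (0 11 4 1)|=|(0 7 11 4 1)|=5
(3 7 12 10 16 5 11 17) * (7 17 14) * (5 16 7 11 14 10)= [0, 1, 2, 17, 4, 14, 6, 12, 8, 9, 7, 10, 5, 13, 11, 15, 16, 3]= (3 17)(5 14 11 10 7 12)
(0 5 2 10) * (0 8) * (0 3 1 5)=[0, 5, 10, 1, 4, 2, 6, 7, 3, 9, 8]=(1 5 2 10 8 3)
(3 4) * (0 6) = (0 6)(3 4) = [6, 1, 2, 4, 3, 5, 0]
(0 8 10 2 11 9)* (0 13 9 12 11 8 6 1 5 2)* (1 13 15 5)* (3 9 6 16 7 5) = (0 16 7 5 2 8 10)(3 9 15)(6 13)(11 12) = [16, 1, 8, 9, 4, 2, 13, 5, 10, 15, 0, 12, 11, 6, 14, 3, 7]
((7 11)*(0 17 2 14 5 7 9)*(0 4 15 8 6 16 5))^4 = ((0 17 2 14)(4 15 8 6 16 5 7 11 9))^4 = (17)(4 16 9 6 11 8 7 15 5)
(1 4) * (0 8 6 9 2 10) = [8, 4, 10, 3, 1, 5, 9, 7, 6, 2, 0] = (0 8 6 9 2 10)(1 4)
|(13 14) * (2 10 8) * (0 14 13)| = 6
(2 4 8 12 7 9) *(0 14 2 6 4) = (0 14 2)(4 8 12 7 9 6) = [14, 1, 0, 3, 8, 5, 4, 9, 12, 6, 10, 11, 7, 13, 2]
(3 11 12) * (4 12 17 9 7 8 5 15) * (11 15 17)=(3 15 4 12)(5 17 9 7 8)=[0, 1, 2, 15, 12, 17, 6, 8, 5, 7, 10, 11, 3, 13, 14, 4, 16, 9]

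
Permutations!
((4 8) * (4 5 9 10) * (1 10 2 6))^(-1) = ((1 10 4 8 5 9 2 6))^(-1) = (1 6 2 9 5 8 4 10)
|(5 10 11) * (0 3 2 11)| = |(0 3 2 11 5 10)| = 6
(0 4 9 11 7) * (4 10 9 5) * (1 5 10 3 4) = (0 3 4 10 9 11 7)(1 5) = [3, 5, 2, 4, 10, 1, 6, 0, 8, 11, 9, 7]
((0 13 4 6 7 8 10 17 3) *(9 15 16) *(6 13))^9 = (0 7 10 3 6 8 17)(4 13)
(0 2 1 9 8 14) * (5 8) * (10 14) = (0 2 1 9 5 8 10 14) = [2, 9, 1, 3, 4, 8, 6, 7, 10, 5, 14, 11, 12, 13, 0]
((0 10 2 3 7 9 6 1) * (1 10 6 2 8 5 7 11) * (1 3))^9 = (3 11)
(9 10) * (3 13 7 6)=(3 13 7 6)(9 10)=[0, 1, 2, 13, 4, 5, 3, 6, 8, 10, 9, 11, 12, 7]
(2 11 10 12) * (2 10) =[0, 1, 11, 3, 4, 5, 6, 7, 8, 9, 12, 2, 10] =(2 11)(10 12)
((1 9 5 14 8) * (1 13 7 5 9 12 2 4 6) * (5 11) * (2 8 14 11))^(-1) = (14)(1 6 4 2 7 13 8 12)(5 11)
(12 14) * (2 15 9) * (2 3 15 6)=(2 6)(3 15 9)(12 14)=[0, 1, 6, 15, 4, 5, 2, 7, 8, 3, 10, 11, 14, 13, 12, 9]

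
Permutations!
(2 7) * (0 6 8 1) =[6, 0, 7, 3, 4, 5, 8, 2, 1] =(0 6 8 1)(2 7)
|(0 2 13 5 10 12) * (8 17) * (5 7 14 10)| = 14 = |(0 2 13 7 14 10 12)(8 17)|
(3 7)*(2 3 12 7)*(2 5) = (2 3 5)(7 12) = [0, 1, 3, 5, 4, 2, 6, 12, 8, 9, 10, 11, 7]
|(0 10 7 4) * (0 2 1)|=6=|(0 10 7 4 2 1)|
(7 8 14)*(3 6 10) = (3 6 10)(7 8 14) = [0, 1, 2, 6, 4, 5, 10, 8, 14, 9, 3, 11, 12, 13, 7]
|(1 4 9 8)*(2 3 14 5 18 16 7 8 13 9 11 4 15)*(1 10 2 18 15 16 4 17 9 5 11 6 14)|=70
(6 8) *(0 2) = [2, 1, 0, 3, 4, 5, 8, 7, 6] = (0 2)(6 8)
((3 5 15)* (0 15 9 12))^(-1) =(0 12 9 5 3 15)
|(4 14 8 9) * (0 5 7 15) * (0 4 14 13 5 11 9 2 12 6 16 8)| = 20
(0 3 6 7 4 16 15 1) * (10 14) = [3, 0, 2, 6, 16, 5, 7, 4, 8, 9, 14, 11, 12, 13, 10, 1, 15] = (0 3 6 7 4 16 15 1)(10 14)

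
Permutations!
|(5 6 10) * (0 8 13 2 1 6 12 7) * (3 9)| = 10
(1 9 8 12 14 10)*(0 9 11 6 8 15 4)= [9, 11, 2, 3, 0, 5, 8, 7, 12, 15, 1, 6, 14, 13, 10, 4]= (0 9 15 4)(1 11 6 8 12 14 10)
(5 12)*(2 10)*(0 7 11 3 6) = (0 7 11 3 6)(2 10)(5 12) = [7, 1, 10, 6, 4, 12, 0, 11, 8, 9, 2, 3, 5]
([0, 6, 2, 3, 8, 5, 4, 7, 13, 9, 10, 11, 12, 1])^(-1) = [0, 13, 2, 3, 6, 5, 1, 7, 4, 9, 10, 11, 12, 8]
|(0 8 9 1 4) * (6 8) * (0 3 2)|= 8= |(0 6 8 9 1 4 3 2)|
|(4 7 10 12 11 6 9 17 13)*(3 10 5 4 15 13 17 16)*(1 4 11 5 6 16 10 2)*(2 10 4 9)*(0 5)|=42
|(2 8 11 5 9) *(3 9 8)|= |(2 3 9)(5 8 11)|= 3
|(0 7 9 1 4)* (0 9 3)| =|(0 7 3)(1 4 9)| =3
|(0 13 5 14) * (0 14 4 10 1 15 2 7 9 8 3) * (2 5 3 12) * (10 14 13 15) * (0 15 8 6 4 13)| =|(0 8 12 2 7 9 6 4 14)(1 10)(3 15 5 13)| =36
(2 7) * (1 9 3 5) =(1 9 3 5)(2 7) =[0, 9, 7, 5, 4, 1, 6, 2, 8, 3]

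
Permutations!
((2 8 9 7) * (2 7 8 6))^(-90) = (9)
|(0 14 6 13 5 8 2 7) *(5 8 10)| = 14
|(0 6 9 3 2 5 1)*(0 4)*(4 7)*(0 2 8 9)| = 30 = |(0 6)(1 7 4 2 5)(3 8 9)|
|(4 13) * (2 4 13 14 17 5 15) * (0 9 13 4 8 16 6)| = |(0 9 13 4 14 17 5 15 2 8 16 6)| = 12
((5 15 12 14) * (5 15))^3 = ((12 14 15))^3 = (15)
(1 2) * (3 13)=[0, 2, 1, 13, 4, 5, 6, 7, 8, 9, 10, 11, 12, 3]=(1 2)(3 13)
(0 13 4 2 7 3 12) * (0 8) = (0 13 4 2 7 3 12 8) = [13, 1, 7, 12, 2, 5, 6, 3, 0, 9, 10, 11, 8, 4]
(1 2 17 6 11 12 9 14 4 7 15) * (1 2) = (2 17 6 11 12 9 14 4 7 15) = [0, 1, 17, 3, 7, 5, 11, 15, 8, 14, 10, 12, 9, 13, 4, 2, 16, 6]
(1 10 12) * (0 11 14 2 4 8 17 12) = (0 11 14 2 4 8 17 12 1 10) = [11, 10, 4, 3, 8, 5, 6, 7, 17, 9, 0, 14, 1, 13, 2, 15, 16, 12]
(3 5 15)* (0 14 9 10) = (0 14 9 10)(3 5 15) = [14, 1, 2, 5, 4, 15, 6, 7, 8, 10, 0, 11, 12, 13, 9, 3]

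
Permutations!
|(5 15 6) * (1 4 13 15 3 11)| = |(1 4 13 15 6 5 3 11)| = 8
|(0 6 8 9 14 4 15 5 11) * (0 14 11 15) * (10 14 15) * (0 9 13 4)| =11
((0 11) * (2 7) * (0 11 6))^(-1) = ((11)(0 6)(2 7))^(-1) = (11)(0 6)(2 7)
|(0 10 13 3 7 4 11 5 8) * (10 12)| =|(0 12 10 13 3 7 4 11 5 8)| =10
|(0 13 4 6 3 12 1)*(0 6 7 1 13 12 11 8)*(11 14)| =11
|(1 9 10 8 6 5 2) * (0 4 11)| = 21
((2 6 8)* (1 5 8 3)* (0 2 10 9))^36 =(10)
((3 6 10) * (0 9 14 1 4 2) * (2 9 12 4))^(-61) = (0 4 14 2 12 9 1)(3 10 6)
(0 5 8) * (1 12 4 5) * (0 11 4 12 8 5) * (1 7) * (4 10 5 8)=(12)(0 7 1 4)(5 8 11 10)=[7, 4, 2, 3, 0, 8, 6, 1, 11, 9, 5, 10, 12]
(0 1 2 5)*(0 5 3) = (5)(0 1 2 3) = [1, 2, 3, 0, 4, 5]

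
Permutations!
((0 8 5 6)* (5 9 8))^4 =((0 5 6)(8 9))^4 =(9)(0 5 6)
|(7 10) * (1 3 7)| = 4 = |(1 3 7 10)|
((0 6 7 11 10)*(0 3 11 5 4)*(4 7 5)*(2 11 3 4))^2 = (0 5 2 10)(4 6 7 11)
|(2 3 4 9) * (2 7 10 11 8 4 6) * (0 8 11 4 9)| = 6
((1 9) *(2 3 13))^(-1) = (1 9)(2 13 3)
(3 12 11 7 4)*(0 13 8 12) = (0 13 8 12 11 7 4 3) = [13, 1, 2, 0, 3, 5, 6, 4, 12, 9, 10, 7, 11, 8]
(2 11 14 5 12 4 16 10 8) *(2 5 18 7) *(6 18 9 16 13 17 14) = (2 11 6 18 7)(4 13 17 14 9 16 10 8 5 12) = [0, 1, 11, 3, 13, 12, 18, 2, 5, 16, 8, 6, 4, 17, 9, 15, 10, 14, 7]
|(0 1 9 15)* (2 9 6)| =|(0 1 6 2 9 15)| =6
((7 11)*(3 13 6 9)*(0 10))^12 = (13)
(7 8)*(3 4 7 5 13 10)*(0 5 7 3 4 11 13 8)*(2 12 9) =[5, 1, 12, 11, 3, 8, 6, 0, 7, 2, 4, 13, 9, 10] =(0 5 8 7)(2 12 9)(3 11 13 10 4)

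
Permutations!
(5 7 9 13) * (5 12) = (5 7 9 13 12) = [0, 1, 2, 3, 4, 7, 6, 9, 8, 13, 10, 11, 5, 12]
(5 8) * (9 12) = (5 8)(9 12) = [0, 1, 2, 3, 4, 8, 6, 7, 5, 12, 10, 11, 9]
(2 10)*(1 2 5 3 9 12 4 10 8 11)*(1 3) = (1 2 8 11 3 9 12 4 10 5) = [0, 2, 8, 9, 10, 1, 6, 7, 11, 12, 5, 3, 4]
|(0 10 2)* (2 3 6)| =5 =|(0 10 3 6 2)|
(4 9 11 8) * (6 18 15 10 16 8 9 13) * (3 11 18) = [0, 1, 2, 11, 13, 5, 3, 7, 4, 18, 16, 9, 12, 6, 14, 10, 8, 17, 15] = (3 11 9 18 15 10 16 8 4 13 6)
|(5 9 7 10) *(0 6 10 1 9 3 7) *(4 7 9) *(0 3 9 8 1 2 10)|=18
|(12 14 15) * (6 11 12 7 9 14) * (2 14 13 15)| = |(2 14)(6 11 12)(7 9 13 15)| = 12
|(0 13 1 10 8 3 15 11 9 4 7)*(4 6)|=12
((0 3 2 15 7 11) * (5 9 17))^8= (0 2 7)(3 15 11)(5 17 9)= ((0 3 2 15 7 11)(5 9 17))^8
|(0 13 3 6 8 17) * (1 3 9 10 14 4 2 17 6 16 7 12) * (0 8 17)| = 105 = |(0 13 9 10 14 4 2)(1 3 16 7 12)(6 17 8)|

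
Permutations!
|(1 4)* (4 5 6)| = 4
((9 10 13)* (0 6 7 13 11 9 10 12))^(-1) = (0 12 9 11 10 13 7 6)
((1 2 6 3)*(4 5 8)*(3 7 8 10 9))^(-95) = ((1 2 6 7 8 4 5 10 9 3))^(-95) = (1 4)(2 5)(3 8)(6 10)(7 9)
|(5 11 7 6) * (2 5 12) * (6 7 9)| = 6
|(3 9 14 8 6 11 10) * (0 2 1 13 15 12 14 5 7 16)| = |(0 2 1 13 15 12 14 8 6 11 10 3 9 5 7 16)| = 16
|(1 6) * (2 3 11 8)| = |(1 6)(2 3 11 8)| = 4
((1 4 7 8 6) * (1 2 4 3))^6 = ((1 3)(2 4 7 8 6))^6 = (2 4 7 8 6)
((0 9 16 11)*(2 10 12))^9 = (0 9 16 11)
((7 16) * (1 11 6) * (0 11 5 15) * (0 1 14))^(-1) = (0 14 6 11)(1 15 5)(7 16)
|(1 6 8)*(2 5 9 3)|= |(1 6 8)(2 5 9 3)|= 12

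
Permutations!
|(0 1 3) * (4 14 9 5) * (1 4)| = |(0 4 14 9 5 1 3)| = 7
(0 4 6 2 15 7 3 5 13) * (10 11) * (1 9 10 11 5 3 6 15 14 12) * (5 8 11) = (0 4 15 7 6 2 14 12 1 9 10 8 11 5 13) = [4, 9, 14, 3, 15, 13, 2, 6, 11, 10, 8, 5, 1, 0, 12, 7]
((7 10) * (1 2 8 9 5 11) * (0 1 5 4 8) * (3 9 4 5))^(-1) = (0 2 1)(3 11 5 9)(4 8)(7 10)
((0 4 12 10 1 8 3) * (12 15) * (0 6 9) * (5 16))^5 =((0 4 15 12 10 1 8 3 6 9)(5 16))^5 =(0 1)(3 15)(4 8)(5 16)(6 12)(9 10)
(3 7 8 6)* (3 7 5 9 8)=(3 5 9 8 6 7)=[0, 1, 2, 5, 4, 9, 7, 3, 6, 8]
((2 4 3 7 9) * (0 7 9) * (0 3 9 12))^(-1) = ((0 7 3 12)(2 4 9))^(-1) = (0 12 3 7)(2 9 4)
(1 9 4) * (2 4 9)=(9)(1 2 4)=[0, 2, 4, 3, 1, 5, 6, 7, 8, 9]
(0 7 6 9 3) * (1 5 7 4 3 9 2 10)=(0 4 3)(1 5 7 6 2 10)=[4, 5, 10, 0, 3, 7, 2, 6, 8, 9, 1]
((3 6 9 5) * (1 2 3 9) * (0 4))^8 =((0 4)(1 2 3 6)(5 9))^8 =(9)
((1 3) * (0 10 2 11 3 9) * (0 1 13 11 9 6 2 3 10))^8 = (13) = ((1 6 2 9)(3 13 11 10))^8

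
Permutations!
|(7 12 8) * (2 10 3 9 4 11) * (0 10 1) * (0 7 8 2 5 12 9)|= |(0 10 3)(1 7 9 4 11 5 12 2)|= 24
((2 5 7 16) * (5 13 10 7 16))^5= ((2 13 10 7 5 16))^5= (2 16 5 7 10 13)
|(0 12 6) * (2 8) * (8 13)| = |(0 12 6)(2 13 8)| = 3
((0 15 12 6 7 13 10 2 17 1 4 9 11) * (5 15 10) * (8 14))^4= ((0 10 2 17 1 4 9 11)(5 15 12 6 7 13)(8 14))^4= (0 1)(2 9)(4 10)(5 7 12)(6 15 13)(11 17)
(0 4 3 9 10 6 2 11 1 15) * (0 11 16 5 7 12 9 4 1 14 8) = (0 1 15 11 14 8)(2 16 5 7 12 9 10 6)(3 4) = [1, 15, 16, 4, 3, 7, 2, 12, 0, 10, 6, 14, 9, 13, 8, 11, 5]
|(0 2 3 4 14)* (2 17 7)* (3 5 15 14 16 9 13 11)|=|(0 17 7 2 5 15 14)(3 4 16 9 13 11)|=42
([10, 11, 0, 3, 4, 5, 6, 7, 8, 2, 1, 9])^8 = (0 1 9)(2 10 11)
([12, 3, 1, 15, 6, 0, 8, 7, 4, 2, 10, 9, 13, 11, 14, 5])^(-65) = (0 2)(1 12)(3 13)(4 6 8)(5 9)(11 15)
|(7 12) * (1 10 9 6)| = |(1 10 9 6)(7 12)| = 4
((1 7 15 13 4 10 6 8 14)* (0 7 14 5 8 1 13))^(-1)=(0 15 7)(1 6 10 4 13 14)(5 8)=((0 7 15)(1 14 13 4 10 6)(5 8))^(-1)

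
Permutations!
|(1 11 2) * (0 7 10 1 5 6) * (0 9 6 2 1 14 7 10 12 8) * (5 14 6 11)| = |(0 10 6 9 11 1 5 2 14 7 12 8)| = 12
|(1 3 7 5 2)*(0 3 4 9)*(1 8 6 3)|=12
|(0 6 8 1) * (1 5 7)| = 6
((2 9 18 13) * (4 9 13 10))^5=(2 13)(4 9 18 10)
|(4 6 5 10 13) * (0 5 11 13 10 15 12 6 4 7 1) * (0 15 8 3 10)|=35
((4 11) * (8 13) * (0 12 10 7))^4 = (13)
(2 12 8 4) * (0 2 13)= [2, 1, 12, 3, 13, 5, 6, 7, 4, 9, 10, 11, 8, 0]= (0 2 12 8 4 13)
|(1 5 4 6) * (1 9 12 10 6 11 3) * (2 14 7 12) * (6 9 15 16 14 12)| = 20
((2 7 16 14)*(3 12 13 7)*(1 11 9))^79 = ((1 11 9)(2 3 12 13 7 16 14))^79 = (1 11 9)(2 12 7 14 3 13 16)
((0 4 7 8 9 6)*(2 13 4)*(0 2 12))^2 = (2 4 8 6 13 7 9)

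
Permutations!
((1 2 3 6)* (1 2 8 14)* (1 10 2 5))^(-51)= ((1 8 14 10 2 3 6 5))^(-51)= (1 3 14 5 2 8 6 10)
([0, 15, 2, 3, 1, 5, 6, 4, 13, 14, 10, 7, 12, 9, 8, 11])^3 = [0, 7, 2, 3, 11, 5, 6, 15, 14, 13, 10, 1, 12, 8, 9, 4]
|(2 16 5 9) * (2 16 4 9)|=|(2 4 9 16 5)|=5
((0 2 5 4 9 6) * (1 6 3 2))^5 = ((0 1 6)(2 5 4 9 3))^5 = (9)(0 6 1)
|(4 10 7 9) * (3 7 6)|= 6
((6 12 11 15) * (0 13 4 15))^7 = (15)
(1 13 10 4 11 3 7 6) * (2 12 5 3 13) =(1 2 12 5 3 7 6)(4 11 13 10) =[0, 2, 12, 7, 11, 3, 1, 6, 8, 9, 4, 13, 5, 10]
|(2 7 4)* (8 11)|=6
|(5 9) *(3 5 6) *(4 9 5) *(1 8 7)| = 12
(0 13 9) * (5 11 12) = (0 13 9)(5 11 12) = [13, 1, 2, 3, 4, 11, 6, 7, 8, 0, 10, 12, 5, 9]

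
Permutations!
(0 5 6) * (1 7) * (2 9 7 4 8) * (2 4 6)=(0 5 2 9 7 1 6)(4 8)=[5, 6, 9, 3, 8, 2, 0, 1, 4, 7]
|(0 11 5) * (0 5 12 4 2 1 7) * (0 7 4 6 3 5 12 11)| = |(1 4 2)(3 5 12 6)| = 12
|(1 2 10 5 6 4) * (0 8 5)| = |(0 8 5 6 4 1 2 10)| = 8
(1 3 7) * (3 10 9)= [0, 10, 2, 7, 4, 5, 6, 1, 8, 3, 9]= (1 10 9 3 7)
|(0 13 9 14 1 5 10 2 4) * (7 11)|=18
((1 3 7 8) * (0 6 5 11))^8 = ((0 6 5 11)(1 3 7 8))^8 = (11)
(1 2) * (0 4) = (0 4)(1 2) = [4, 2, 1, 3, 0]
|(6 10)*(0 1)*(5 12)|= 2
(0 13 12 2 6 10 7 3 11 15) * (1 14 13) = (0 1 14 13 12 2 6 10 7 3 11 15) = [1, 14, 6, 11, 4, 5, 10, 3, 8, 9, 7, 15, 2, 12, 13, 0]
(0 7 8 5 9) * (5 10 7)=(0 5 9)(7 8 10)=[5, 1, 2, 3, 4, 9, 6, 8, 10, 0, 7]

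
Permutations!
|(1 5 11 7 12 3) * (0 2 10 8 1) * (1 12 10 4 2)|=|(0 1 5 11 7 10 8 12 3)(2 4)|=18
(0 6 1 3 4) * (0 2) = (0 6 1 3 4 2) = [6, 3, 0, 4, 2, 5, 1]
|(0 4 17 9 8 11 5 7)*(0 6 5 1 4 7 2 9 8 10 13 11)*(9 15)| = 14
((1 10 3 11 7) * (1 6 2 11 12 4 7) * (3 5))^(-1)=((1 10 5 3 12 4 7 6 2 11))^(-1)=(1 11 2 6 7 4 12 3 5 10)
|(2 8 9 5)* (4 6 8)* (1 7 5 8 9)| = |(1 7 5 2 4 6 9 8)| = 8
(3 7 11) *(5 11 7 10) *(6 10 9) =(3 9 6 10 5 11) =[0, 1, 2, 9, 4, 11, 10, 7, 8, 6, 5, 3]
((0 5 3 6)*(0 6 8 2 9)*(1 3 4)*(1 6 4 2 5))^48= ((0 1 3 8 5 2 9)(4 6))^48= (0 9 2 5 8 3 1)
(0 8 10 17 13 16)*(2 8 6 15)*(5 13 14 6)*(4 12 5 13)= (0 13 16)(2 8 10 17 14 6 15)(4 12 5)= [13, 1, 8, 3, 12, 4, 15, 7, 10, 9, 17, 11, 5, 16, 6, 2, 0, 14]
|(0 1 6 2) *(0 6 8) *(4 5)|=6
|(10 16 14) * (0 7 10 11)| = 6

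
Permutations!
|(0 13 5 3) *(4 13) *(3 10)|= |(0 4 13 5 10 3)|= 6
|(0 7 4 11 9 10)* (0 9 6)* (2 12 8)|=|(0 7 4 11 6)(2 12 8)(9 10)|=30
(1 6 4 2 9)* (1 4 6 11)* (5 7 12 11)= (1 5 7 12 11)(2 9 4)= [0, 5, 9, 3, 2, 7, 6, 12, 8, 4, 10, 1, 11]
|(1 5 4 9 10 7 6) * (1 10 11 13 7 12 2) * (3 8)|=|(1 5 4 9 11 13 7 6 10 12 2)(3 8)|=22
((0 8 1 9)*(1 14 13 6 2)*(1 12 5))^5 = ((0 8 14 13 6 2 12 5 1 9))^5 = (0 2)(1 13)(5 14)(6 9)(8 12)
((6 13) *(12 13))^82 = ((6 12 13))^82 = (6 12 13)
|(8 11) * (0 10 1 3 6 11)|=|(0 10 1 3 6 11 8)|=7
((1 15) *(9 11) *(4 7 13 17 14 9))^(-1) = (1 15)(4 11 9 14 17 13 7)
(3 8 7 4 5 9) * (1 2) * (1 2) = [0, 1, 2, 8, 5, 9, 6, 4, 7, 3] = (3 8 7 4 5 9)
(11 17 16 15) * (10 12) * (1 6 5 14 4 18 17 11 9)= (1 6 5 14 4 18 17 16 15 9)(10 12)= [0, 6, 2, 3, 18, 14, 5, 7, 8, 1, 12, 11, 10, 13, 4, 9, 15, 16, 17]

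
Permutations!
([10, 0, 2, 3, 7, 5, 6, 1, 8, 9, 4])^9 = (0 1 7 4 10)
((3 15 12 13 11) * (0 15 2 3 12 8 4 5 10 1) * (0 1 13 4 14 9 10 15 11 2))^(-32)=(0 14 11 9 12 10 4 13 5 2 15 3 8)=((0 11 12 4 5 15 8 14 9 10 13 2 3))^(-32)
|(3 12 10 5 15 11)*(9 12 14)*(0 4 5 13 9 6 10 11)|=|(0 4 5 15)(3 14 6 10 13 9 12 11)|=8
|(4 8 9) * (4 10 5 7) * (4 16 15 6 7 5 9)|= 4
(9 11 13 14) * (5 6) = [0, 1, 2, 3, 4, 6, 5, 7, 8, 11, 10, 13, 12, 14, 9] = (5 6)(9 11 13 14)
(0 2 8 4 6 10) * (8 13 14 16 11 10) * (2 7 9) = (0 7 9 2 13 14 16 11 10)(4 6 8) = [7, 1, 13, 3, 6, 5, 8, 9, 4, 2, 0, 10, 12, 14, 16, 15, 11]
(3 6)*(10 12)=[0, 1, 2, 6, 4, 5, 3, 7, 8, 9, 12, 11, 10]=(3 6)(10 12)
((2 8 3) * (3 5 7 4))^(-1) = (2 3 4 7 5 8)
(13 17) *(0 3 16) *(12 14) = [3, 1, 2, 16, 4, 5, 6, 7, 8, 9, 10, 11, 14, 17, 12, 15, 0, 13] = (0 3 16)(12 14)(13 17)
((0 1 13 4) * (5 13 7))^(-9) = (0 5)(1 13)(4 7)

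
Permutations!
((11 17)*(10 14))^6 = (17) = ((10 14)(11 17))^6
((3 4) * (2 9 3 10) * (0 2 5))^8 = (0 2 9 3 4 10 5)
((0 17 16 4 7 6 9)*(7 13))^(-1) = ((0 17 16 4 13 7 6 9))^(-1) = (0 9 6 7 13 4 16 17)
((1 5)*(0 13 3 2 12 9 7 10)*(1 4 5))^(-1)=((0 13 3 2 12 9 7 10)(4 5))^(-1)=(0 10 7 9 12 2 3 13)(4 5)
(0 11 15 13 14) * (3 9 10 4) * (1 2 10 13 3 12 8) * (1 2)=(0 11 15 3 9 13 14)(2 10 4 12 8)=[11, 1, 10, 9, 12, 5, 6, 7, 2, 13, 4, 15, 8, 14, 0, 3]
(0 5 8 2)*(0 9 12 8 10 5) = (2 9 12 8)(5 10) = [0, 1, 9, 3, 4, 10, 6, 7, 2, 12, 5, 11, 8]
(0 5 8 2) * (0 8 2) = (0 5 2 8) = [5, 1, 8, 3, 4, 2, 6, 7, 0]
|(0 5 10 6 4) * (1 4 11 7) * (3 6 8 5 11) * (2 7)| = 6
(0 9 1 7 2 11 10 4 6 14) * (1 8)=(0 9 8 1 7 2 11 10 4 6 14)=[9, 7, 11, 3, 6, 5, 14, 2, 1, 8, 4, 10, 12, 13, 0]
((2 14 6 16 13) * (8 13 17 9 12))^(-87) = ((2 14 6 16 17 9 12 8 13))^(-87) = (2 16 12)(6 9 13)(8 14 17)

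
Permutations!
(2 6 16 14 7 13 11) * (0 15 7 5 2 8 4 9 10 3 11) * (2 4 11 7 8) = (0 15 8 11 2 6 16 14 5 4 9 10 3 7 13) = [15, 1, 6, 7, 9, 4, 16, 13, 11, 10, 3, 2, 12, 0, 5, 8, 14]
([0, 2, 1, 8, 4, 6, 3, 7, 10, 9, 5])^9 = [0, 2, 1, 6, 4, 10, 5, 7, 3, 9, 8]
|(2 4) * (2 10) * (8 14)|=6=|(2 4 10)(8 14)|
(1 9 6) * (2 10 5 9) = (1 2 10 5 9 6) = [0, 2, 10, 3, 4, 9, 1, 7, 8, 6, 5]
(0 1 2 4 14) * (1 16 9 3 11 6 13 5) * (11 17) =(0 16 9 3 17 11 6 13 5 1 2 4 14) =[16, 2, 4, 17, 14, 1, 13, 7, 8, 3, 10, 6, 12, 5, 0, 15, 9, 11]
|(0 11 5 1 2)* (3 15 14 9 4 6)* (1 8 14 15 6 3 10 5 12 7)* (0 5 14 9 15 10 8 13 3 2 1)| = 24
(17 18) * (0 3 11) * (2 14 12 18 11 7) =(0 3 7 2 14 12 18 17 11) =[3, 1, 14, 7, 4, 5, 6, 2, 8, 9, 10, 0, 18, 13, 12, 15, 16, 11, 17]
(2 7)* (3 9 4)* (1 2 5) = (1 2 7 5)(3 9 4) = [0, 2, 7, 9, 3, 1, 6, 5, 8, 4]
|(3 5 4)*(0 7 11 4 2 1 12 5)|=20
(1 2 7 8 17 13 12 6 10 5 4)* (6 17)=(1 2 7 8 6 10 5 4)(12 17 13)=[0, 2, 7, 3, 1, 4, 10, 8, 6, 9, 5, 11, 17, 12, 14, 15, 16, 13]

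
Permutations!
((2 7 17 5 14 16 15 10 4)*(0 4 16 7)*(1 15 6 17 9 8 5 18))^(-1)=((0 4 2)(1 15 10 16 6 17 18)(5 14 7 9 8))^(-1)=(0 2 4)(1 18 17 6 16 10 15)(5 8 9 7 14)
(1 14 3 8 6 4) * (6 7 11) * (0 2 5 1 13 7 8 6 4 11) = [2, 14, 5, 6, 13, 1, 11, 0, 8, 9, 10, 4, 12, 7, 3] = (0 2 5 1 14 3 6 11 4 13 7)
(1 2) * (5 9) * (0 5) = (0 5 9)(1 2) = [5, 2, 1, 3, 4, 9, 6, 7, 8, 0]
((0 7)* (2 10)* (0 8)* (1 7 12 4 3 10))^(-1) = ((0 12 4 3 10 2 1 7 8))^(-1) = (0 8 7 1 2 10 3 4 12)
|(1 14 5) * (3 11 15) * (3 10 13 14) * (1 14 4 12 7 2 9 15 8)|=|(1 3 11 8)(2 9 15 10 13 4 12 7)(5 14)|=8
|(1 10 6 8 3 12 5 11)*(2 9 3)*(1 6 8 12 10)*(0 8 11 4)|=11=|(0 8 2 9 3 10 11 6 12 5 4)|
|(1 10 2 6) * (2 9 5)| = |(1 10 9 5 2 6)| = 6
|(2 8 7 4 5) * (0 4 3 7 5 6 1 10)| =30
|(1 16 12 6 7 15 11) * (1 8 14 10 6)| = |(1 16 12)(6 7 15 11 8 14 10)| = 21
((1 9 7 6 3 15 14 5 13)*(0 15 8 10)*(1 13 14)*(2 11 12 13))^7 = (0 8 6 9 15 10 3 7 1)(2 13 12 11)(5 14)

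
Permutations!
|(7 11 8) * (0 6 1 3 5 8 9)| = |(0 6 1 3 5 8 7 11 9)| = 9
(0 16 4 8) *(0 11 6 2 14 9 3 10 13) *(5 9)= (0 16 4 8 11 6 2 14 5 9 3 10 13)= [16, 1, 14, 10, 8, 9, 2, 7, 11, 3, 13, 6, 12, 0, 5, 15, 4]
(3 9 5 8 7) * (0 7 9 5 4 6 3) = (0 7)(3 5 8 9 4 6) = [7, 1, 2, 5, 6, 8, 3, 0, 9, 4]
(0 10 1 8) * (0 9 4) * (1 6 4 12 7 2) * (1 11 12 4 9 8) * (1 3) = (0 10 6 9 4)(1 3)(2 11 12 7) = [10, 3, 11, 1, 0, 5, 9, 2, 8, 4, 6, 12, 7]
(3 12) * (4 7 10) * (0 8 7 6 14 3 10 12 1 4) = [8, 4, 2, 1, 6, 5, 14, 12, 7, 9, 0, 11, 10, 13, 3] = (0 8 7 12 10)(1 4 6 14 3)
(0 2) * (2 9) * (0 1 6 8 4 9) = (1 6 8 4 9 2) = [0, 6, 1, 3, 9, 5, 8, 7, 4, 2]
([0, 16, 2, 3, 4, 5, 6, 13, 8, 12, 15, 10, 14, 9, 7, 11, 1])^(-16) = [0, 1, 2, 3, 4, 5, 6, 14, 8, 13, 11, 15, 9, 7, 12, 10, 16]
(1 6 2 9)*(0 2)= (0 2 9 1 6)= [2, 6, 9, 3, 4, 5, 0, 7, 8, 1]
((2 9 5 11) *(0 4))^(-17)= ((0 4)(2 9 5 11))^(-17)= (0 4)(2 11 5 9)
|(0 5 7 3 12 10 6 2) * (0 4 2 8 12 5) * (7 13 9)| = |(2 4)(3 5 13 9 7)(6 8 12 10)| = 20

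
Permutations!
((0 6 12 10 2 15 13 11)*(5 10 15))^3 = (0 15)(6 13)(11 12)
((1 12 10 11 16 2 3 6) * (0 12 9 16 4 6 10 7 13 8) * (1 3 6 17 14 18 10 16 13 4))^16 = (0 4 18 1 8 7 14 11 13 12 17 10 9)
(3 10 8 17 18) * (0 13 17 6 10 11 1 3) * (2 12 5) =[13, 3, 12, 11, 4, 2, 10, 7, 6, 9, 8, 1, 5, 17, 14, 15, 16, 18, 0] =(0 13 17 18)(1 3 11)(2 12 5)(6 10 8)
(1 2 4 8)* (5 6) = (1 2 4 8)(5 6) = [0, 2, 4, 3, 8, 6, 5, 7, 1]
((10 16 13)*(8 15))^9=(16)(8 15)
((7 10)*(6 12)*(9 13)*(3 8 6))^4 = (13)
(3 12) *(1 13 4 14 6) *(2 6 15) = (1 13 4 14 15 2 6)(3 12) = [0, 13, 6, 12, 14, 5, 1, 7, 8, 9, 10, 11, 3, 4, 15, 2]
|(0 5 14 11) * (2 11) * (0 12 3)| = |(0 5 14 2 11 12 3)| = 7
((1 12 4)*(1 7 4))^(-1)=(1 12)(4 7)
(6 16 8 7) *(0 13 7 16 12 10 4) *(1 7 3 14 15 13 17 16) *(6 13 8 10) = (0 17 16 10 4)(1 7 13 3 14 15 8)(6 12) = [17, 7, 2, 14, 0, 5, 12, 13, 1, 9, 4, 11, 6, 3, 15, 8, 10, 16]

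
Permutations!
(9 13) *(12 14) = (9 13)(12 14) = [0, 1, 2, 3, 4, 5, 6, 7, 8, 13, 10, 11, 14, 9, 12]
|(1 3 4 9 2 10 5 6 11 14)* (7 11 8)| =12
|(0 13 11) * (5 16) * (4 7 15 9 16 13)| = 9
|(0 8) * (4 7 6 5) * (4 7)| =6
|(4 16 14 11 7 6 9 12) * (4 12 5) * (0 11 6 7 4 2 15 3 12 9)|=6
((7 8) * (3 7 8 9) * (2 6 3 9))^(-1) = ((9)(2 6 3 7))^(-1) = (9)(2 7 3 6)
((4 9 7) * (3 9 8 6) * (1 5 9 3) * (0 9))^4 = ((0 9 7 4 8 6 1 5))^4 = (0 8)(1 7)(4 5)(6 9)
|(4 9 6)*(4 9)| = |(6 9)| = 2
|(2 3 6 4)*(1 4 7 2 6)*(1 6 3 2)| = 5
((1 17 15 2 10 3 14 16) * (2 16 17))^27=(1 3 15 2 14 16 10 17)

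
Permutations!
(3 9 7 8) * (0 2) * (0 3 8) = [2, 1, 3, 9, 4, 5, 6, 0, 8, 7] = (0 2 3 9 7)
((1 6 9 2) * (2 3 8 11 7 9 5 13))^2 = ((1 6 5 13 2)(3 8 11 7 9))^2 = (1 5 2 6 13)(3 11 9 8 7)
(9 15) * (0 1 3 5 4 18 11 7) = (0 1 3 5 4 18 11 7)(9 15) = [1, 3, 2, 5, 18, 4, 6, 0, 8, 15, 10, 7, 12, 13, 14, 9, 16, 17, 11]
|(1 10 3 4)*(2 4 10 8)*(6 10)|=|(1 8 2 4)(3 6 10)|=12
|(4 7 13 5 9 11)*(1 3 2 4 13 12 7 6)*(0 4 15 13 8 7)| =14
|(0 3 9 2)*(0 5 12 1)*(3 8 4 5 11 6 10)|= 6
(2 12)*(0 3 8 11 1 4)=(0 3 8 11 1 4)(2 12)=[3, 4, 12, 8, 0, 5, 6, 7, 11, 9, 10, 1, 2]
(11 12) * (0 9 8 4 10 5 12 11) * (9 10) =[10, 1, 2, 3, 9, 12, 6, 7, 4, 8, 5, 11, 0] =(0 10 5 12)(4 9 8)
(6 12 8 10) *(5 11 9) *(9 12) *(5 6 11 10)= (5 10 11 12 8)(6 9)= [0, 1, 2, 3, 4, 10, 9, 7, 5, 6, 11, 12, 8]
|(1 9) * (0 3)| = 2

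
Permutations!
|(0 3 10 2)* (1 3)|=|(0 1 3 10 2)|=5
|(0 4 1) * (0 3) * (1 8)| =5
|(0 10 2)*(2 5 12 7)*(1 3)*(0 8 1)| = |(0 10 5 12 7 2 8 1 3)| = 9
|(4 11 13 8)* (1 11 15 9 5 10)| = 9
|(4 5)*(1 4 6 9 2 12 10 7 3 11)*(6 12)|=|(1 4 5 12 10 7 3 11)(2 6 9)|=24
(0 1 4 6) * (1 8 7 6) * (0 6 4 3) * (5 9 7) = [8, 3, 2, 0, 1, 9, 6, 4, 5, 7] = (0 8 5 9 7 4 1 3)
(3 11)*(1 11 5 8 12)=(1 11 3 5 8 12)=[0, 11, 2, 5, 4, 8, 6, 7, 12, 9, 10, 3, 1]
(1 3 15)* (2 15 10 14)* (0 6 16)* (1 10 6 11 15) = (0 11 15 10 14 2 1 3 6 16) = [11, 3, 1, 6, 4, 5, 16, 7, 8, 9, 14, 15, 12, 13, 2, 10, 0]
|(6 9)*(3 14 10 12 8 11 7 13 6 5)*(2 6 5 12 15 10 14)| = |(2 6 9 12 8 11 7 13 5 3)(10 15)| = 10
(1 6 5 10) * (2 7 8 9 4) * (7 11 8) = (1 6 5 10)(2 11 8 9 4) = [0, 6, 11, 3, 2, 10, 5, 7, 9, 4, 1, 8]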